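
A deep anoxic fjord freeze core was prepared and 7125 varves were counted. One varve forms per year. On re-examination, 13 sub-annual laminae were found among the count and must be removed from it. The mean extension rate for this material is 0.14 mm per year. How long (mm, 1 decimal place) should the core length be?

995.7 mm

After corrections the count is 7125 − 13 = 7112 varves.
7112 years at 0.14 mm/year gives 0.14 × 7112 = 995.7 mm.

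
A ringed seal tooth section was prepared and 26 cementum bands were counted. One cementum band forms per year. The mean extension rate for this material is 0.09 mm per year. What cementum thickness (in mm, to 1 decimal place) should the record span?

26 years of growth are recorded.
Length ≈ 0.09 × 26 = 2.3 mm.

2.3 mm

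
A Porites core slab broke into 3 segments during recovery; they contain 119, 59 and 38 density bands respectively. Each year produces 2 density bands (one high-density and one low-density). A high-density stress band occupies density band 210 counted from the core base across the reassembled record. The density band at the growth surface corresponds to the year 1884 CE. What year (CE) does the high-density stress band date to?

1881 CE

Total density bands = 119 + 59 + 38 = 216.
216 − 210 = 6 density bands lie beyond the high-density stress band toward the growth surface.
Dividing by 2 density bands per year: 6 / 2 = 3 years.
1884 − 3 = 1881 CE.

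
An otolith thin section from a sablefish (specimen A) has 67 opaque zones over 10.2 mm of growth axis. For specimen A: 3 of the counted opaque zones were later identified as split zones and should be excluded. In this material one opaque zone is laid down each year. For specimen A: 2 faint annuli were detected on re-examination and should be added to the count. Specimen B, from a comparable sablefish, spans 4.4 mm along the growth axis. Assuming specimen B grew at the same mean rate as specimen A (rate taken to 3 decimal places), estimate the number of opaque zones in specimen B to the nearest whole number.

Specimen A: after corrections the count is 67 − 3 + 2 = 66 opaque zones.
A: Extension rate ≈ 10.2 / 66 = 0.155 mm per year.
Specimen B: 4.4 mm / 0.155 mm per year = 28.39 years ≈ 28 opaque zones.

28 opaque zones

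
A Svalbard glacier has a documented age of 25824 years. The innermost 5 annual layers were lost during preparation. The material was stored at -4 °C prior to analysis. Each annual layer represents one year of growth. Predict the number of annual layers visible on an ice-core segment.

25819 annual layers

Expected annual layers over 25824 years: 25824.
25824 − 5 missed = 25819 annual layers expected in the prepared section.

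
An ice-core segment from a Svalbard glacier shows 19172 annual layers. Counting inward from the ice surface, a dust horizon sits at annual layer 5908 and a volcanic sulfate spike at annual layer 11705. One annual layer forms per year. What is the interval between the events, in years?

5797 years

The two markers are separated by 11705 − 5908 = 5797 annual layers.
One annual layer per year makes the interval 5797 years.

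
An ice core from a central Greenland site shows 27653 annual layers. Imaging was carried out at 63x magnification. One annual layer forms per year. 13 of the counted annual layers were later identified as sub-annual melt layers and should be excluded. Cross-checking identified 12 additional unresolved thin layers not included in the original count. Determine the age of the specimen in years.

27652 years

Adjusted count: 27653 − 13 + 12 = 27652 annual layers.
One annual layer per year makes the duration 27652 years.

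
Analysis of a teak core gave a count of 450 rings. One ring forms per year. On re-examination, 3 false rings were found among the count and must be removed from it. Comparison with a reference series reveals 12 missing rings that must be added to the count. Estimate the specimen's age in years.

459 yr

After corrections the count is 450 − 3 + 12 = 459 rings.
With a one-to-one ring periodicity this is 459 years.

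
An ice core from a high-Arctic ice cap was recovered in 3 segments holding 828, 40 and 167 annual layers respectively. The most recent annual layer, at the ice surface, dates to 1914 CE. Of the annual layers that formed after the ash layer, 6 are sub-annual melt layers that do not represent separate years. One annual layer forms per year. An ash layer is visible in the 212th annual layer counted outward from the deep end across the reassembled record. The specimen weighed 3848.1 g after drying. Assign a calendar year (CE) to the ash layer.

Total annual layers = 828 + 40 + 167 = 1035.
Between annual layer 212 and the ice surface there are 1035 − 212 = 823 annual layers.
Removing the 6 false annual layers leaves 823 − 6 = 817 true annual layers beyond the ash layer.
Counting back 817 years from 1914 CE places the ash layer in 1914 − 817 = 1097 CE.

1097 CE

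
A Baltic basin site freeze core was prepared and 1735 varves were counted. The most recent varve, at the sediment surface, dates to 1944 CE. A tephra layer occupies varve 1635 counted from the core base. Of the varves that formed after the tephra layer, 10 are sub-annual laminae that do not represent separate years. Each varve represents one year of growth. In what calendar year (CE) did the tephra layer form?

1735 − 1635 = 100 varves lie beyond the tephra layer toward the sediment surface.
Removing the 10 false varves leaves 100 − 10 = 90 true varves beyond the tephra layer.
Counting back 90 years from 1944 CE places the tephra layer in 1944 − 90 = 1854 CE.

1854 CE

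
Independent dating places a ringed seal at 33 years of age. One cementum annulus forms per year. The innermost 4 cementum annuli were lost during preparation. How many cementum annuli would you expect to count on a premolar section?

Expected cementum annuli over 33 years: 33.
Less the 4 uncaptured cementum annuli: 33 − 4 = 29.

29 cementum annuli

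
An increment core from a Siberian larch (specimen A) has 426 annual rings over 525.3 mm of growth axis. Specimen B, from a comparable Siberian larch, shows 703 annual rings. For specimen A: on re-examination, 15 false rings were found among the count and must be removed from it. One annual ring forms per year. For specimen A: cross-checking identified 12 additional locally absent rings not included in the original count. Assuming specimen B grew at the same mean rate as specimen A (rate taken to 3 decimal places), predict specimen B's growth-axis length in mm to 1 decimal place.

873.1 mm

Specimen A: correcting the raw count gives 426 − 15 + 12 = 423 true annual rings.
A: 525.3 mm over 423 years gives 525.3 / 423 ≈ 1.242 mm per year.
For B, 1.242 mm/year × 703 years = 873.1 mm.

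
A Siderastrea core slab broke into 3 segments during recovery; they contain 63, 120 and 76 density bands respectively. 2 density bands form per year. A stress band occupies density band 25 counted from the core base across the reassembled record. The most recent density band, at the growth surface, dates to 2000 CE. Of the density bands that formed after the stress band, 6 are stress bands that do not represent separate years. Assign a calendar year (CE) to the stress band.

Total density bands = 63 + 120 + 76 = 259.
Between density band 25 and the growth surface there are 259 − 25 = 234 density bands.
Excluding 6 false density bands: 234 − 6 = 228.
With 2 density bands per year, 228 / 2 = 114 years.
Counting back 114 years from 2000 CE places the stress band in 2000 − 114 = 1886 CE.

1886 CE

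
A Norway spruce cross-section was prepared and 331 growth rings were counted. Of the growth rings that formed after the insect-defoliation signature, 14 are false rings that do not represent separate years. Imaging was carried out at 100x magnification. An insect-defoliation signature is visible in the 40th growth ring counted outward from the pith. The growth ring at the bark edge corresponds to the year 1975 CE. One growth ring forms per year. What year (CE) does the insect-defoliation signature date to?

1698 CE

Between growth ring 40 and the bark edge there are 331 − 40 = 291 growth rings.
Removing the 14 false growth rings leaves 291 − 14 = 277 true growth rings beyond the insect-defoliation signature.
1975 − 277 = 1698 CE.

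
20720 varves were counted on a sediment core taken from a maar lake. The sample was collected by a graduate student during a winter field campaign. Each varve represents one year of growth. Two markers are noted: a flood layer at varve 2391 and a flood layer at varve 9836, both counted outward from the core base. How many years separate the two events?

9836 − 2391 = 7445 varves lie between the two events.
One varve per year makes the interval 7445 years.

7445 yr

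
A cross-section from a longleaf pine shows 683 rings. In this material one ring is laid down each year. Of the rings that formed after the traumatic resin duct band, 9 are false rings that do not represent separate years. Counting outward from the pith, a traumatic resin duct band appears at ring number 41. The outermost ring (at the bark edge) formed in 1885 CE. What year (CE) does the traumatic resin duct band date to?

Between ring 41 and the bark edge there are 683 − 41 = 642 rings.
642 − 9 false = 633 true rings after the traumatic resin duct band.
1885 − 633 = 1252 CE.

1252 CE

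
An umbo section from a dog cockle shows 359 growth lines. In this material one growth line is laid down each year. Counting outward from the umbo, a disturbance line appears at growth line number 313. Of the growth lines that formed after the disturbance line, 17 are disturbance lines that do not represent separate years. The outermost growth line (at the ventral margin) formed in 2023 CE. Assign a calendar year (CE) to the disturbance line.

359 − 313 = 46 growth lines lie beyond the disturbance line toward the ventral margin.
Removing the 17 false growth lines leaves 46 − 17 = 29 true growth lines beyond the disturbance line.
2023 − 29 = 1994 CE.

1994 CE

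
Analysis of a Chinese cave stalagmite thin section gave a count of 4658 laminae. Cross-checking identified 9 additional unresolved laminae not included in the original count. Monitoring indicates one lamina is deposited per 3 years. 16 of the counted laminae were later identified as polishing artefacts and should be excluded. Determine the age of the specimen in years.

After corrections the count is 4658 − 16 + 9 = 4651 laminae.
4651 laminae at 3 years each span 4651 × 3 = 13953 years.

13953 yr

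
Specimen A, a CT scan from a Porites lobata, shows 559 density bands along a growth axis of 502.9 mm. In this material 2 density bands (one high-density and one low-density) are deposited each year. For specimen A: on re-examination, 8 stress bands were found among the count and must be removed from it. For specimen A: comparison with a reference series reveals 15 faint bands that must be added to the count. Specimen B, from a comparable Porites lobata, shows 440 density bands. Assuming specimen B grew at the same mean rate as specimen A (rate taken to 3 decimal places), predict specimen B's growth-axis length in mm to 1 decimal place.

390.9 mm

Specimen A: after corrections the count is 559 − 8 + 15 = 566 density bands.
Specimen A: dividing by 2 density bands per year: 566 / 2 = 283 years.
A: Mean rate = 502.9 mm / 283 years ≈ 1.777 mm per year.
Specimen B: dividing by 2 density bands per year: 440 / 2 = 220 years. B's length ≈ 1.777 × 220 = 390.9 mm.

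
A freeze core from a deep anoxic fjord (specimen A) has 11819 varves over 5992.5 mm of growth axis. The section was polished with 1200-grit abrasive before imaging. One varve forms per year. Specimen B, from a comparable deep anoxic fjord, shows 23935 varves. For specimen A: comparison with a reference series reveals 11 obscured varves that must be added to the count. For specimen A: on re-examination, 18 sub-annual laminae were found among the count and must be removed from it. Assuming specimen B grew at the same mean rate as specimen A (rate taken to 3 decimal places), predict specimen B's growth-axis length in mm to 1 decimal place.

Specimen A: true varve count = 11819 − 18 + 11 = 11812.
A: 5992.5 mm over 11812 years gives 5992.5 / 11812 ≈ 0.507 mm/yr.
B's length ≈ 0.507 × 23935 = 12135.0 mm.

12135.0 mm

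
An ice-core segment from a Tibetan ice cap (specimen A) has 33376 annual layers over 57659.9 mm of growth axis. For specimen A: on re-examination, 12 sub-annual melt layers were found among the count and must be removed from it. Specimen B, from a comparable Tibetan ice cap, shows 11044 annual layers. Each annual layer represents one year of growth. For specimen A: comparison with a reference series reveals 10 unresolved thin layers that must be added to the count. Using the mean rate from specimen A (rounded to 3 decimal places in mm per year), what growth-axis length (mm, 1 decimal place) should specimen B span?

Specimen A: true annual layer count = 33376 − 12 + 10 = 33374.
A: 57659.9 mm over 33374 years gives 57659.9 / 33374 ≈ 1.728 mm/year.
B's length ≈ 1.728 × 11044 = 19084.0 mm.

19084.0 mm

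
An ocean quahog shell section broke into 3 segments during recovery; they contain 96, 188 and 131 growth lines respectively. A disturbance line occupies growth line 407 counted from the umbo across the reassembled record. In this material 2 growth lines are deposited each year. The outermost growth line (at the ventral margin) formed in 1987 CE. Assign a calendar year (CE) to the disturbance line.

1983 CE

Total growth lines = 96 + 188 + 131 = 415.
415 − 407 = 8 growth lines lie beyond the disturbance line toward the ventral margin.
Dividing by 2 growth lines per year: 8 / 2 = 4 years.
The growth line at the ventral margin is 1987 CE, so the disturbance line dates to 1987 − 4 = 1983 CE.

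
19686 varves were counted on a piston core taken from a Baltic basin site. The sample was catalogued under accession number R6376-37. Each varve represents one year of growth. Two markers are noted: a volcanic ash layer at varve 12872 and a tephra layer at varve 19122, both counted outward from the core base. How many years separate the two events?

The two markers are separated by 19122 − 12872 = 6250 varves.
That is 6250 years at one varve per year.

6250 years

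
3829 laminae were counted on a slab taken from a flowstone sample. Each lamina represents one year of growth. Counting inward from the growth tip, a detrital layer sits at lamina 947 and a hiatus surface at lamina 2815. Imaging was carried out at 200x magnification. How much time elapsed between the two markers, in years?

1868 years

Separation: 2815 − 947 = 1868 laminae.
One lamina per year makes the interval 1868 years.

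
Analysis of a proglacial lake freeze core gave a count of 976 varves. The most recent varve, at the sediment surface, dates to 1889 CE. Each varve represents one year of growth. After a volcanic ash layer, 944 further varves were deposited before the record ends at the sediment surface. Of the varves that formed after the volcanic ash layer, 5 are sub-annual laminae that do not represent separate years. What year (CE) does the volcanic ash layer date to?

There are 944 varves younger than the volcanic ash layer.
Excluding 5 false varves: 944 − 5 = 939.
1889 − 939 = 950 CE.

950 CE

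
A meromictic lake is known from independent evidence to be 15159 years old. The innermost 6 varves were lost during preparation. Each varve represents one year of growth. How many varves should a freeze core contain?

15153 varves

Expected varves over 15159 years: 15159.
Subtracting the 6 varves not captured gives 15159 − 6 = 15153 varves in the record.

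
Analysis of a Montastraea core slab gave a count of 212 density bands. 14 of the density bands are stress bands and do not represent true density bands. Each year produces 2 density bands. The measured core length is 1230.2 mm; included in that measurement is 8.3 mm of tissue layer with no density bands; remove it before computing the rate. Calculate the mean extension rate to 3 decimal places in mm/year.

After corrections the count is 212 − 14 = 198 density bands.
Dividing by 2 density bands per year: 198 / 2 = 99 years.
Removing the 8.3 mm offcut leaves 1230.2 − 8.3 = 1221.9 mm.
Extension rate ≈ 1221.9 / 99 = 12.342 mm/year.

12.342 mm/year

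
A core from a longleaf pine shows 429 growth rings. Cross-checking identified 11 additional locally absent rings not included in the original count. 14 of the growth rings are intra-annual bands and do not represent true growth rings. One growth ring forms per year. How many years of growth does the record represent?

426 years

True growth ring count = 429 − 14 + 11 = 426.
With a one-to-one growth ring periodicity this is 426 years.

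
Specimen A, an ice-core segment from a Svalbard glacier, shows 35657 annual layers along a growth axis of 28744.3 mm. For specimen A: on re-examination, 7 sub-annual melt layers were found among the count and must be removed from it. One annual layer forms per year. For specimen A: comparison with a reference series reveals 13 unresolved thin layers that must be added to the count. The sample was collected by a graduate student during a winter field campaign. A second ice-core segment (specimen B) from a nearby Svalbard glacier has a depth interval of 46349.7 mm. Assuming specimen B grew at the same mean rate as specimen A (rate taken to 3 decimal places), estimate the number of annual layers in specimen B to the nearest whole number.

57506 annual layers

Specimen A: correcting the raw count gives 35657 − 7 + 13 = 35663 true annual layers.
A: Mean rate = 28744.3 mm / 35663 years ≈ 0.806 mm/year.
B spans 46349.7 / 0.806 = 57505.83 years ≈ 57506 annual layers.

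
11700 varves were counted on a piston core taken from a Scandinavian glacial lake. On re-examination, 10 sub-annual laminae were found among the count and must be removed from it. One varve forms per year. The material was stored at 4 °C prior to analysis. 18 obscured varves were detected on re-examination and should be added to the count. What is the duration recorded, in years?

Adjusted count: 11700 − 10 + 18 = 11708 varves.
One varve per year makes the duration 11708 years.

11708 yr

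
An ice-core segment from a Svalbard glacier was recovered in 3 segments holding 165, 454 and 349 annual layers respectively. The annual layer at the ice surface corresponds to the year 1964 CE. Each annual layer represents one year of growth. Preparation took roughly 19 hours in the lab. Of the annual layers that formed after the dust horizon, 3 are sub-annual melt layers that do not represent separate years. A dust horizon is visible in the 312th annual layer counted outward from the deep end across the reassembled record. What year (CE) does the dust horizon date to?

1311 CE

Total annual layers = 165 + 454 + 349 = 968.
The dust horizon sits at annual layer 312 from the deep end, so 968 − 312 = 656 annual layers formed after it.
Excluding 3 false annual layers: 656 − 3 = 653.
Counting back 653 years from 1964 CE places the dust horizon in 1964 − 653 = 1311 CE.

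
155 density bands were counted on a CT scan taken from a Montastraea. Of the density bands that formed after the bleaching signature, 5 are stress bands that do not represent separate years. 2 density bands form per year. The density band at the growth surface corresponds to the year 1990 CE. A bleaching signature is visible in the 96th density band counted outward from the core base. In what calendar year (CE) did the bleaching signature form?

Between density band 96 and the growth surface there are 155 − 96 = 59 density bands.
Removing the 5 false density bands leaves 59 − 5 = 54 true density bands beyond the bleaching signature.
With 2 density bands per year, 54 / 2 = 27 years.
Counting back 27 years from 1990 CE places the bleaching signature in 1990 − 27 = 1963 CE.

1963 CE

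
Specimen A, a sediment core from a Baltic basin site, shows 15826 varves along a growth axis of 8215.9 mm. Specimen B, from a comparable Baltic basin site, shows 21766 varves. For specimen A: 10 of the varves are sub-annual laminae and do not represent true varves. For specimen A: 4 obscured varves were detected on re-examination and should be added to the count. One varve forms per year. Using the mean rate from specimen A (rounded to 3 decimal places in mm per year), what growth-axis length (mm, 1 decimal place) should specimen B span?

Specimen A: true varve count = 15826 − 10 + 4 = 15820.
A: Extension rate ≈ 8215.9 / 15820 = 0.519 mm per year.
For B, 0.519 mm/year × 21766 years = 11296.6 mm.

11296.6 mm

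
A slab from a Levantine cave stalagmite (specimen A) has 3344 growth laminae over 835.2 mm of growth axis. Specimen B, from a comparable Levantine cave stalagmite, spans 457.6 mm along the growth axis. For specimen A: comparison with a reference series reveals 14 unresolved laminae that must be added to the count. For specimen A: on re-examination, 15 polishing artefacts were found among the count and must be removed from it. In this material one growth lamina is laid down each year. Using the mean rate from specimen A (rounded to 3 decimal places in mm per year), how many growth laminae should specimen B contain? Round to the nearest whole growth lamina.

1830 growth laminae

Specimen A: after corrections the count is 3344 − 15 + 14 = 3343 growth laminae.
A: 835.2 mm over 3343 years gives 835.2 / 3343 ≈ 0.250 mm/year.
B spans 457.6 / 0.250 = 1830.40 years ≈ 1830 growth laminae.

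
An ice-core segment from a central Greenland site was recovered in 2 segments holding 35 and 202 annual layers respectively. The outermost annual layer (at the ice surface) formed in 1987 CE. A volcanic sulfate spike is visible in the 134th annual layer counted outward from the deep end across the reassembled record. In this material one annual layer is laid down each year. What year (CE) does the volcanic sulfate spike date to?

1884 CE

Total annual layers = 35 + 202 = 237.
The volcanic sulfate spike sits at annual layer 134 from the deep end, so 237 − 134 = 103 annual layers formed after it.
1987 − 103 = 1884 CE.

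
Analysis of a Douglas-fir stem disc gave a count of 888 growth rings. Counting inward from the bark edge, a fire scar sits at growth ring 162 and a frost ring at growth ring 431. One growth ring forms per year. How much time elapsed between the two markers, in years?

431 − 162 = 269 growth rings lie between the two events.
One growth ring per year makes the interval 269 years.

269 yr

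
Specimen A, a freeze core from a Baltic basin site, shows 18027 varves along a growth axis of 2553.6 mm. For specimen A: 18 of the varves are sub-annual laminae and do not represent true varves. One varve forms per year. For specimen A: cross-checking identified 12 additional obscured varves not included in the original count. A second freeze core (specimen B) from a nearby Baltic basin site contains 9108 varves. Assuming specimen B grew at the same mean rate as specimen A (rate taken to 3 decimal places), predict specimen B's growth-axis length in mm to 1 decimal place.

1293.3 mm

Specimen A: true varve count = 18027 − 18 + 12 = 18021.
A: 2553.6 mm over 18021 years gives 2553.6 / 18021 ≈ 0.142 mm per year.
Length of B = 0.142 × 9108 = 1293.3 mm.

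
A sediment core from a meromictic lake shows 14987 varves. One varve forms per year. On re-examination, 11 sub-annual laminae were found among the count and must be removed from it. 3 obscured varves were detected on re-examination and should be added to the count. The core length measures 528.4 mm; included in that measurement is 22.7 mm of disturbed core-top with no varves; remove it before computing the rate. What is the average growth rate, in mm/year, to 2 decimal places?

After corrections the count is 14987 − 11 + 3 = 14979 varves.
The growth record spans 528.4 − 22.7 = 505.7 mm.
505.7 mm over 14979 years gives 505.7 / 14979 ≈ 0.03 mm/year.

0.03 mm/year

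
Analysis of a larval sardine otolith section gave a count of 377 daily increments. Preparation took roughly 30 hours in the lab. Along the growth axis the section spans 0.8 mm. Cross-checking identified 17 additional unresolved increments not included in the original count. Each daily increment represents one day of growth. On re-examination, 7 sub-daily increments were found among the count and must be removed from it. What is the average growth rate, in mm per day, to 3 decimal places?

0.002 mm per day

Adjusted count: 377 − 7 + 17 = 387 daily increments.
Extension rate ≈ 0.8 / 387 = 0.002 mm per day.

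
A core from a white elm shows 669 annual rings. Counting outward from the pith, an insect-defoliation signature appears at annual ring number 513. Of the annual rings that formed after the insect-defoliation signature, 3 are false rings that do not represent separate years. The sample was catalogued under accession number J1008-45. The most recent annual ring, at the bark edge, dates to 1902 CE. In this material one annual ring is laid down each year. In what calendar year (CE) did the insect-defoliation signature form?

669 − 513 = 156 annual rings lie beyond the insect-defoliation signature toward the bark edge.
156 − 3 false = 153 true annual rings after the insect-defoliation signature.
Counting back 153 years from 1902 CE places the insect-defoliation signature in 1902 − 153 = 1749 CE.

1749 CE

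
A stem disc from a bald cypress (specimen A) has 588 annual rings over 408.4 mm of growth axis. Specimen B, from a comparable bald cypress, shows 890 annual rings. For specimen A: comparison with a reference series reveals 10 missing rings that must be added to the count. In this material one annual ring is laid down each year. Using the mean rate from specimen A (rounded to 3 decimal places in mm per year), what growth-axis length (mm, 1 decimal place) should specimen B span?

Specimen A: adjusted count: 588 + 10 = 598 annual rings.
A: Mean rate = 408.4 mm / 598 years ≈ 0.683 mm/yr.
Length of B = 0.683 × 890 = 607.9 mm.

607.9 mm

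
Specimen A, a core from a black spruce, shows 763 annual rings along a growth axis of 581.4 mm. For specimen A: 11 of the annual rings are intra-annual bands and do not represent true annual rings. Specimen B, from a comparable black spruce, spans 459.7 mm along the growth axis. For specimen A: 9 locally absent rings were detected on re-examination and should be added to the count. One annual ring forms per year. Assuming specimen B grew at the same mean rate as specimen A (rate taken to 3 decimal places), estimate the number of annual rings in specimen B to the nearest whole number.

Specimen A: after corrections the count is 763 − 11 + 9 = 761 annual rings.
A: 581.4 mm over 761 years gives 581.4 / 761 ≈ 0.764 mm/year.
B spans 459.7 / 0.764 = 601.70 years ≈ 602 annual rings.

602 annual rings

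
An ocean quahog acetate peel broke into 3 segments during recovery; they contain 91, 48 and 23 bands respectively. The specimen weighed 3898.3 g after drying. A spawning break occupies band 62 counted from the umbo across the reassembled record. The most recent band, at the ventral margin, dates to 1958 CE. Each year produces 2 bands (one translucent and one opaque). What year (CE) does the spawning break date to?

1908 CE

Total bands = 91 + 48 + 23 = 162.
162 − 62 = 100 bands lie beyond the spawning break toward the ventral margin.
With 2 bands per year, 100 / 2 = 50 years.
The band at the ventral margin is 1958 CE, so the spawning break dates to 1958 − 50 = 1908 CE.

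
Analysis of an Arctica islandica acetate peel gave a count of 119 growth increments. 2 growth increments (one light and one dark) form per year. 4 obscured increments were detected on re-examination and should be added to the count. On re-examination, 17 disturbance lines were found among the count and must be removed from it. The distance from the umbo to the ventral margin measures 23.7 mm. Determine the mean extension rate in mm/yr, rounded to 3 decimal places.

True growth increment count = 119 − 17 + 4 = 106.
With 2 growth increments per year, 106 / 2 = 53 years.
Extension rate ≈ 23.7 / 53 = 0.447 mm/yr.

0.447 mm/yr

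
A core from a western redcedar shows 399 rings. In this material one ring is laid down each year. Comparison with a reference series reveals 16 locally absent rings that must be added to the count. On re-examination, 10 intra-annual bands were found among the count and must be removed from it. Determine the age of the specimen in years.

405 years

Correcting the raw count gives 399 − 10 + 16 = 405 true rings.
At one ring per year, that is 405 years.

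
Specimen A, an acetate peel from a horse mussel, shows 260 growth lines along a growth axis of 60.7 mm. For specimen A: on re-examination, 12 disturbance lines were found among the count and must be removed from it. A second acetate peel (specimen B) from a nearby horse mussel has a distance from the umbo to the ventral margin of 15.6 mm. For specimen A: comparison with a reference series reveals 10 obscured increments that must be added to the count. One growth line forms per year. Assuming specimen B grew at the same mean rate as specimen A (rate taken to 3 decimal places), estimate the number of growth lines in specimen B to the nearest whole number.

Specimen A: adjusted count: 260 − 12 + 10 = 258 growth lines.
A: 60.7 mm over 258 years gives 60.7 / 258 ≈ 0.235 mm/yr.
B spans 15.6 / 0.235 = 66.38 years ≈ 66 growth lines.

66 growth lines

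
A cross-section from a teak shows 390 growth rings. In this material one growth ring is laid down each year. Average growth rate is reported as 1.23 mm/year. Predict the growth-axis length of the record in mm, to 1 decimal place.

The record spans 390 years at 1.23 mm per year.
Predicted length = 1.23 mm/year × 390 years = 479.7 mm.

479.7 mm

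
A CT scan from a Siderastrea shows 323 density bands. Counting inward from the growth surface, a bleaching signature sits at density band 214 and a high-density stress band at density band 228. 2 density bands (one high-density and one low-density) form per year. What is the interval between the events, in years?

7 years

The two markers are separated by 228 − 214 = 14 density bands.
With 2 density bands per year, 14 / 2 = 7 years.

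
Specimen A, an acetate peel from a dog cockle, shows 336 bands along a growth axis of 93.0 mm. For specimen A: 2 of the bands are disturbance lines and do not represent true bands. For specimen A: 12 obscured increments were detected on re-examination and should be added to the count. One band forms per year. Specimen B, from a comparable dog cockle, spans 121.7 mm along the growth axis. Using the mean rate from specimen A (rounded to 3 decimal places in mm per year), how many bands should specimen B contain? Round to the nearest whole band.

452 bands

Specimen A: after corrections the count is 336 − 2 + 12 = 346 bands.
A: Mean rate = 93.0 mm / 346 years ≈ 0.269 mm/yr.
For B, 121.7 / 0.269 = 452.42 years ≈ 452 bands.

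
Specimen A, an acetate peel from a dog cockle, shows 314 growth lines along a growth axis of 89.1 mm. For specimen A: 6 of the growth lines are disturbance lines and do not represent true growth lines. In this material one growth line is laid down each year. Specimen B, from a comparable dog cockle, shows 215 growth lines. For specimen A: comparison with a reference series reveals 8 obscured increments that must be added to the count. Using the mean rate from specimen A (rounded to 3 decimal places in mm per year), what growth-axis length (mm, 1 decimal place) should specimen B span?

60.6 mm

Specimen A: adjusted count: 314 − 6 + 8 = 316 growth lines.
A: 89.1 mm over 316 years gives 89.1 / 316 ≈ 0.282 mm per year.
For B, 0.282 mm/year × 215 years = 60.6 mm.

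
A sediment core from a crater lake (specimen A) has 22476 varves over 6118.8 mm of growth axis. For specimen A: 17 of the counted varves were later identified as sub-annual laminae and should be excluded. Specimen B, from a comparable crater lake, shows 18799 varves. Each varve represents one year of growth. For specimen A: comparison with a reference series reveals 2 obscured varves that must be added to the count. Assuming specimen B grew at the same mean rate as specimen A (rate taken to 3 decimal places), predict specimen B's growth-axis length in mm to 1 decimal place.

Specimen A: correcting the raw count gives 22476 − 17 + 2 = 22461 true varves.
A: Mean rate = 6118.8 mm / 22461 years ≈ 0.272 mm per year.
For B, 0.272 mm/year × 18799 years = 5113.3 mm.

5113.3 mm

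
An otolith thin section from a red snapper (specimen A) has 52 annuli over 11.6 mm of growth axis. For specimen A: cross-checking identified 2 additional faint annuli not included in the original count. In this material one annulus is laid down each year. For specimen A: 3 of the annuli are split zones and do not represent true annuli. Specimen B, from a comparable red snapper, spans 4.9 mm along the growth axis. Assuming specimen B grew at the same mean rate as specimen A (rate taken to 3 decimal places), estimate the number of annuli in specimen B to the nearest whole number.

Specimen A: adjusted count: 52 − 3 + 2 = 51 annuli.
A: Extension rate ≈ 11.6 / 51 = 0.227 mm/yr.
Specimen B: 4.9 mm / 0.227 mm per year = 21.59 years ≈ 22 annuli.

22 annuli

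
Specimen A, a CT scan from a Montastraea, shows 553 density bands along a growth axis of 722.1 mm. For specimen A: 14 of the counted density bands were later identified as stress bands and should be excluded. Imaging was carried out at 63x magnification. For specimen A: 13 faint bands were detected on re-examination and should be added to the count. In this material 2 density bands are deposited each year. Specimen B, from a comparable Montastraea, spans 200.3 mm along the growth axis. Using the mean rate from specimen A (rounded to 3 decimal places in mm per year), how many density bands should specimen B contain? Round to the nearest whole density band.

153 density bands

Specimen A: after corrections the count is 553 − 14 + 13 = 552 density bands.
Specimen A: dividing by 2 density bands per year: 552 / 2 = 276 years.
A: Extension rate ≈ 722.1 / 276 = 2.616 mm/year.
Specimen B: 200.3 mm / 2.616 mm per year = 76.57 years; at 2 density bands per year that is 76.57 × 2 ≈ 153 density bands.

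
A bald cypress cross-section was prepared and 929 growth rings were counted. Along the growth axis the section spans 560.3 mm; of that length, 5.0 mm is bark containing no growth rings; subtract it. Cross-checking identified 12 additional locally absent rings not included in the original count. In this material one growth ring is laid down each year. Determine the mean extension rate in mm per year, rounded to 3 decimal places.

0.590 mm per year

Adjusted count: 929 + 12 = 941 growth rings.
The growth record spans 560.3 − 5.0 = 555.3 mm.
Extension rate ≈ 555.3 / 941 = 0.590 mm per year.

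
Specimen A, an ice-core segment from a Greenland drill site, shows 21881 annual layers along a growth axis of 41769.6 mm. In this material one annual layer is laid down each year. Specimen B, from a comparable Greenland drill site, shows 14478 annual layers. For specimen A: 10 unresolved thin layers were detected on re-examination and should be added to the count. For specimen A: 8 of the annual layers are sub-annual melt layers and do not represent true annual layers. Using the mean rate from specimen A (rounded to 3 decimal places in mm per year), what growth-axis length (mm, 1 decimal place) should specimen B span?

Specimen A: after corrections the count is 21881 − 8 + 10 = 21883 annual layers.
A: Extension rate ≈ 41769.6 / 21883 = 1.909 mm/year.
B's length ≈ 1.909 × 14478 = 27638.5 mm.

27638.5 mm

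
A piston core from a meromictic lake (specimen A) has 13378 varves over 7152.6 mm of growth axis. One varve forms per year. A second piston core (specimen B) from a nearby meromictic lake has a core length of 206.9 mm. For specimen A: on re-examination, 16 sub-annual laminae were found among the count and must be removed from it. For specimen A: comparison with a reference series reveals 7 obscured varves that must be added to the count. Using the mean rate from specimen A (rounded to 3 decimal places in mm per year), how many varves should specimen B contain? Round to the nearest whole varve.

Specimen A: true varve count = 13378 − 16 + 7 = 13369.
A: Extension rate ≈ 7152.6 / 13369 = 0.535 mm/yr.
B spans 206.9 / 0.535 = 386.73 years ≈ 387 varves.

387 varves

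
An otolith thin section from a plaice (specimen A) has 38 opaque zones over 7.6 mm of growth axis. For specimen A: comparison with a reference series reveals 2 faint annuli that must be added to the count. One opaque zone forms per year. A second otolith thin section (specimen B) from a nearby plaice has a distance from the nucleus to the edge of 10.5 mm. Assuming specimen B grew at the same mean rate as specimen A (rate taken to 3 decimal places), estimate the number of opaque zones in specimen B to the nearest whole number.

55 opaque zones

Specimen A: after corrections the count is 38 + 2 = 40 opaque zones.
A: 7.6 mm over 40 years gives 7.6 / 40 ≈ 0.190 mm per year.
B spans 10.5 / 0.190 = 55.26 years ≈ 55 opaque zones.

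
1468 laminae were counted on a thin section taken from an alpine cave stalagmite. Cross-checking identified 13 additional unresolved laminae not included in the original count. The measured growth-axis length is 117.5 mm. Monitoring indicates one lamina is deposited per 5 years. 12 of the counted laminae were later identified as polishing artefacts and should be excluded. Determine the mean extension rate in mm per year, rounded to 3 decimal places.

0.016 mm per year

True lamina count = 1468 − 12 + 13 = 1469.
At 5 years per lamina, 1469 × 5 = 7345 years.
117.5 mm over 7345 years gives 117.5 / 7345 ≈ 0.016 mm per year.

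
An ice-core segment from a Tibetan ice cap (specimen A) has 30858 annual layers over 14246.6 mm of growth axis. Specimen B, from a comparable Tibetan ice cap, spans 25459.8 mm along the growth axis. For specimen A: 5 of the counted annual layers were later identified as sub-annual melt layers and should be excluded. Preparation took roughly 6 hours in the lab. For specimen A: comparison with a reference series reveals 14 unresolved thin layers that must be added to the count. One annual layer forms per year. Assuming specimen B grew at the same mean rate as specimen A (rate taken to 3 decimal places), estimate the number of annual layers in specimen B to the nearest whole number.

Specimen A: adjusted count: 30858 − 5 + 14 = 30867 annual layers.
A: 14246.6 mm over 30867 years gives 14246.6 / 30867 ≈ 0.462 mm per year.
For B, 25459.8 / 0.462 = 55107.79 years ≈ 55108 annual layers.

55108 annual layers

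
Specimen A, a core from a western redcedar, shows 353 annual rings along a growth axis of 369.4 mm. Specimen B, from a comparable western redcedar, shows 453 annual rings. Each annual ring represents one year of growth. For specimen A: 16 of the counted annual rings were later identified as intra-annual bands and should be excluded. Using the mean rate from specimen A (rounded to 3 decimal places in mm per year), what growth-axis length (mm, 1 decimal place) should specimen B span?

496.5 mm

Specimen A: true annual ring count = 353 − 16 = 337.
A: Mean rate = 369.4 mm / 337 years ≈ 1.096 mm/yr.
Length of B = 1.096 × 453 = 496.5 mm.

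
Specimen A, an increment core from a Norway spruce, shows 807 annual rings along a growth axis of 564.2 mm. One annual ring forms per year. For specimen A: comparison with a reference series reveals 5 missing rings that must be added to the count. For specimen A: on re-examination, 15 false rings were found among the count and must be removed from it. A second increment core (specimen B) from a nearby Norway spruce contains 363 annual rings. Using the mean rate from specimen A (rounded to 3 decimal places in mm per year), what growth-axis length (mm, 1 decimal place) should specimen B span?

Specimen A: correcting the raw count gives 807 − 15 + 5 = 797 true annual rings.
A: 564.2 mm over 797 years gives 564.2 / 797 ≈ 0.708 mm per year.
Length of B = 0.708 × 363 = 257.0 mm.

257.0 mm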